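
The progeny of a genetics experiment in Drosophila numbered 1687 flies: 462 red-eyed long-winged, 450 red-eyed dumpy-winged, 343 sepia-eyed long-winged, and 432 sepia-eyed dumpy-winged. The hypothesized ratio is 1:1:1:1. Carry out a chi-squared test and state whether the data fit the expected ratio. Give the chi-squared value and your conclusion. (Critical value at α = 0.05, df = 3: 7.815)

Under the 1:1:1:1 hypothesis (Σ ratio = 4, N = 1687):
  red-eyed long-winged: 1687 × 1/4 = 421.75
  red-eyed dumpy-winged: 1687 × 1/4 = 421.75
  sepia-eyed long-winged: 1687 × 1/4 = 421.75
  sepia-eyed dumpy-winged: 1687 × 1/4 = 421.75
χ² = Σ (O − E)² / E
  red-eyed long-winged: (462 − 421.75)² / 421.75 = 3.8413
  red-eyed dumpy-winged: (450 − 421.75)² / 421.75 = 1.8923
  sepia-eyed long-winged: (343 − 421.75)² / 421.75 = 14.7044
  sepia-eyed dumpy-winged: (432 − 421.75)² / 421.75 = 0.2491
χ² = 3.8413 + 1.8923 + 14.7044 + 0.2491 = 20.6871 ≈ 20.687
Degrees of freedom = 4 − 1 = 3; critical value at α = 0.05 is 7.815.
Since 20.687 > 7.815, we reject the null hypothesis — the data do not fit the 1:1:1:1 ratio.

20.687; not consistent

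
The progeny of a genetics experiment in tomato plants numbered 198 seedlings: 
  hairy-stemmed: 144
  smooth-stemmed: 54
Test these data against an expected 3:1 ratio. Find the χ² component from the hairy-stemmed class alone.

0.136

Total ratio parts = 4. Expected numbers out of 198:
  hairy-stemmed: 198 × 3/4 = 148.5
  smooth-stemmed: 198 × 1/4 = 49.5
Contribution of hairy-stemmed: (144 − 148.5)² / 148.5 = 0.1364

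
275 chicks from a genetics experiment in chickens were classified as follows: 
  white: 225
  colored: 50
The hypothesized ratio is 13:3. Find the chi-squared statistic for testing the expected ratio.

Under the 13:3 hypothesis (Σ ratio = 16, N = 275):
  white: 275 × 13/16 = 223.4375
  colored: 275 × 3/16 = 51.5625
χ² = Σ (O − E)² / E
  white: (225 − 223.4375)² / 223.4375 = 0.0109
  colored: (50 − 51.5625)² / 51.5625 = 0.0473
χ² = 0.0109 + 0.0473 = 0.0582 ≈ 0.058

0.058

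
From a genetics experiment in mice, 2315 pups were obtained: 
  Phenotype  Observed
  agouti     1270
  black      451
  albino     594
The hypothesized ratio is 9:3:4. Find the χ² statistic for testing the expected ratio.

Under the 9:3:4 hypothesis (Σ ratio = 16, N = 2315):
  agouti: 2315 × 9/16 = 1302.1875
  black: 2315 × 3/16 = 434.0625
  albino: 2315 × 4/16 = 578.75
χ² = Σ (O − E)² / E
  agouti: (1270 − 1302.1875)² / 1302.1875 = 0.7956
  black: (451 − 434.0625)² / 434.0625 = 0.6609
  albino: (594 − 578.75)² / 578.75 = 0.4018
χ² = 0.7956 + 0.6609 + 0.4018 = 1.8583 ≈ 1.858

1.858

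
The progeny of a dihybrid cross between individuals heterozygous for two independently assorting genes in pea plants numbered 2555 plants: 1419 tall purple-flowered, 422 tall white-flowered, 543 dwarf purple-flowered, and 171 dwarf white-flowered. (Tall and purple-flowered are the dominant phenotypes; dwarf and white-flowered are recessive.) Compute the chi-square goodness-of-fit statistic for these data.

A dihybrid F₂ with independent assortment and complete dominance at both loci gives a 9:3:3:1 phenotypic ratio.
Under the 9:3:3:1 hypothesis (Σ ratio = 16, N = 2555):
  tall purple-flowered: 2555 × 9/16 = 1437.1875
  tall white-flowered: 2555 × 3/16 = 479.0625
  dwarf purple-flowered: 2555 × 3/16 = 479.0625
  dwarf white-flowered: 2555 × 1/16 = 159.6875
χ² = Σ (O − E)² / E
  tall purple-flowered: (1419 − 1437.1875)² / 1437.1875 = 0.2302
  tall white-flowered: (422 − 479.0625)² / 479.0625 = 6.7969
  dwarf purple-flowered: (543 − 479.0625)² / 479.0625 = 8.5333
  dwarf white-flowered: (171 − 159.6875)² / 159.6875 = 0.8014
χ² = 0.2302 + 6.7969 + 8.5333 + 0.8014 = 16.3618 ≈ 16.362

16.362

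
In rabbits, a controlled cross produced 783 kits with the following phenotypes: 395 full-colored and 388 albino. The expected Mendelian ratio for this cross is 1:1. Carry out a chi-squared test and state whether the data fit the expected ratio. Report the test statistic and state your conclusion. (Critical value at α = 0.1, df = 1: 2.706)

0.063; consistent

Under the 1:1 hypothesis (Σ ratio = 2, N = 783):
  full-colored: 783 × 1/2 = 391.5
  albino: 783 × 1/2 = 391.5
χ² = Σ (O − E)² / E
  full-colored: (395 − 391.5)² / 391.5 = 0.0313
  albino: (388 − 391.5)² / 391.5 = 0.0313
χ² = 0.0313 + 0.0313 = 0.0626 ≈ 0.063
Degrees of freedom = 2 − 1 = 1; critical value at α = 0.1 is 2.706.
Since 0.063 < 2.706, we fail to reject the null hypothesis — the data are consistent with the 1:1 ratio.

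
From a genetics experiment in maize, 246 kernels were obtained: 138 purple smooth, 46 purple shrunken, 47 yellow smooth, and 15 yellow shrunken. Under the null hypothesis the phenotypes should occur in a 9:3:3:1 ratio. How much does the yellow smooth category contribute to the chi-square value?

Total ratio parts = 16. Expected numbers out of 246:
  purple smooth: 246 × 9/16 = 138.375
  purple shrunken: 246 × 3/16 = 46.125
  yellow smooth: 246 × 3/16 = 46.125
  yellow shrunken: 246 × 1/16 = 15.375
Contribution of yellow smooth: (47 − 46.125)² / 46.125 = 0.0166

0.017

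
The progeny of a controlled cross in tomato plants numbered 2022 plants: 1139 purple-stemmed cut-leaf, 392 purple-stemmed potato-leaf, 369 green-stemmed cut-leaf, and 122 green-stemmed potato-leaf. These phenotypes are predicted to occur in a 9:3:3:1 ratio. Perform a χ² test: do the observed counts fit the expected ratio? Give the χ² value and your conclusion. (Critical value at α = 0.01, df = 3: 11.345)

The 9:3:3:1 ratio has 16 parts, so with N = 2022 the expected counts are:
  purple-stemmed cut-leaf: 2022 × 9/16 = 1137.375
  purple-stemmed potato-leaf: 2022 × 3/16 = 379.125
  green-stemmed cut-leaf: 2022 × 3/16 = 379.125
  green-stemmed potato-leaf: 2022 × 1/16 = 126.375
χ² = Σ (O − E)² / E
  purple-stemmed cut-leaf: (1139 − 1137.375)² / 1137.375 = 0.0023
  purple-stemmed potato-leaf: (392 − 379.125)² / 379.125 = 0.4372
  green-stemmed cut-leaf: (369 − 379.125)² / 379.125 = 0.2704
  green-stemmed potato-leaf: (122 − 126.375)² / 126.375 = 0.1515
χ² = 0.0023 + 0.4372 + 0.2704 + 0.1515 = 0.8614 ≈ 0.861
Degrees of freedom = 4 − 1 = 3; critical value at α = 0.01 is 11.345.
Since 0.861 < 11.345, we fail to reject the null hypothesis — the data are consistent with the 9:3:3:1 ratio.

0.861; consistent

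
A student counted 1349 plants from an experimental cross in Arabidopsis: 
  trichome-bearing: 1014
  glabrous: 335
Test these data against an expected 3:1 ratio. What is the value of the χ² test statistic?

0.020

Under the 3:1 hypothesis (Σ ratio = 4, N = 1349):
  trichome-bearing: 1349 × 3/4 = 1011.75
  glabrous: 1349 × 1/4 = 337.25
χ² = Σ (O − E)² / E
  trichome-bearing: (1014 − 1011.75)² / 1011.75 = 0.0050
  glabrous: (335 − 337.25)² / 337.25 = 0.0150
χ² = 0.0050 + 0.0150 = 0.020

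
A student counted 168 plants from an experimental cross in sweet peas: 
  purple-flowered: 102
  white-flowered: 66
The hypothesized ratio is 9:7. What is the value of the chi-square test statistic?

1.361

Under the 9:7 hypothesis (Σ ratio = 16, N = 168):
  purple-flowered: 168 × 9/16 = 94.5
  white-flowered: 168 × 7/16 = 73.5
χ² = Σ (O − E)² / E
  purple-flowered: (102 − 94.5)² / 94.5 = 0.5952
  white-flowered: (66 − 73.5)² / 73.5 = 0.7653
χ² = 0.5952 + 0.7653 = 1.3605 ≈ 1.361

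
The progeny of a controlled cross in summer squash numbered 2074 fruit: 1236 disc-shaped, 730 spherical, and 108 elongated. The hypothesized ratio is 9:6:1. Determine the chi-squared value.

10.665

Expected counts for N = 2074 under a 9:6:1 ratio (total parts = 16):
  disc-shaped: 2074 × 9/16 = 1166.625
  spherical: 2074 × 6/16 = 777.75
  elongated: 2074 × 1/16 = 129.625
χ² = Σ (O − E)² / E
  disc-shaped: (1236 − 1166.625)² / 1166.625 = 4.1255
  spherical: (730 − 777.75)² / 777.75 = 2.9316
  elongated: (108 − 129.625)² / 129.625 = 3.6076
χ² = 4.1255 + 2.9316 + 3.6076 = 10.6647 ≈ 10.665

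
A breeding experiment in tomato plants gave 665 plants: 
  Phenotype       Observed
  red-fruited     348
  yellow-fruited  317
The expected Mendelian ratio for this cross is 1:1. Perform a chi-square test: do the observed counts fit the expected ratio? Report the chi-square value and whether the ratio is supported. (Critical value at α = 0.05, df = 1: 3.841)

Under the 1:1 hypothesis (Σ ratio = 2, N = 665):
  red-fruited: 665 × 1/2 = 332.5
  yellow-fruited: 665 × 1/2 = 332.5
χ² = Σ (O − E)² / E
  red-fruited: (348 − 332.5)² / 332.5 = 0.7226
  yellow-fruited: (317 − 332.5)² / 332.5 = 0.7226
χ² = 0.7226 + 0.7226 = 1.4452 ≈ 1.445
Degrees of freedom = 2 − 1 = 1; critical value at α = 0.05 is 3.841.
Since 1.445 < 3.841, we fail to reject the null hypothesis — the data are consistent with the 1:1 ratio.

1.445; consistent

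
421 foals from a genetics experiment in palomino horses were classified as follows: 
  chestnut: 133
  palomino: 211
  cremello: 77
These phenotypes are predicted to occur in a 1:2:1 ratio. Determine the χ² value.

Total ratio parts = 4. Expected numbers out of 421:
  chestnut: 421 × 1/4 = 105.25
  palomino: 421 × 2/4 = 210.5
  cremello: 421 × 1/4 = 105.25
χ² = Σ (O − E)² / E
  chestnut: (133 − 105.25)² / 105.25 = 7.3165
  palomino: (211 − 210.5)² / 210.5 = 0.0012
  cremello: (77 − 105.25)² / 105.25 = 7.5825
χ² = 7.3165 + 0.0012 + 7.5825 = 14.9002 ≈ 14.900

14.900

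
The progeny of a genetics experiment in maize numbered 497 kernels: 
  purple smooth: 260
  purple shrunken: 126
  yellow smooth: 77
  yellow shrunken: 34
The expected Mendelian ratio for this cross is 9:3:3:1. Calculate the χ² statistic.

Expected counts for N = 497 under a 9:3:3:1 ratio (total parts = 16):
  purple smooth: 497 × 9/16 = 279.5625
  purple shrunken: 497 × 3/16 = 93.1875
  yellow smooth: 497 × 3/16 = 93.1875
  yellow shrunken: 497 × 1/16 = 31.0625
χ² = Σ (O − E)² / E
  purple smooth: (260 − 279.5625)² / 279.5625 = 1.3689
  purple shrunken: (126 − 93.1875)² / 93.1875 = 11.5537
  yellow smooth: (77 − 93.1875)² / 93.1875 = 2.8119
  yellow shrunken: (34 − 31.0625)² / 31.0625 = 0.2778
χ² = 1.3689 + 11.5537 + 2.8119 + 0.2778 = 16.0123 ≈ 16.012

16.012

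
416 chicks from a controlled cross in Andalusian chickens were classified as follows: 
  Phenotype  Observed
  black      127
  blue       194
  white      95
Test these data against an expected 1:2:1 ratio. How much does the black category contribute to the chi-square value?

5.087

The 1:2:1 ratio has 4 parts, so with N = 416 the expected counts are:
  black: 416 × 1/4 = 104
  blue: 416 × 2/4 = 208
  white: 416 × 1/4 = 104
Contribution of black: (127 − 104)² / 104 = 5.0865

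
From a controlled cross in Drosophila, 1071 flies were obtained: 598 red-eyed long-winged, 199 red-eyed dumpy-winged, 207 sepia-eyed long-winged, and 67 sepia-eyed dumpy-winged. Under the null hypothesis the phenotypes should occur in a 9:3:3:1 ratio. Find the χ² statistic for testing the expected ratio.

Expected counts for N = 1071 under a 9:3:3:1 ratio (total parts = 16):
  red-eyed long-winged: 1071 × 9/16 = 602.4375
  red-eyed dumpy-winged: 1071 × 3/16 = 200.8125
  sepia-eyed long-winged: 1071 × 3/16 = 200.8125
  sepia-eyed dumpy-winged: 1071 × 1/16 = 66.9375
χ² = Σ (O − E)² / E
  red-eyed long-winged: (598 − 602.4375)² / 602.4375 = 0.0327
  red-eyed dumpy-winged: (199 − 200.8125)² / 200.8125 = 0.0164
  sepia-eyed long-winged: (207 − 200.8125)² / 200.8125 = 0.1907
  sepia-eyed dumpy-winged: (67 − 66.9375)² / 66.9375 = 0.0001
χ² = 0.0327 + 0.0164 + 0.1907 + 0.0001 = 0.2399 ≈ 0.240

0.240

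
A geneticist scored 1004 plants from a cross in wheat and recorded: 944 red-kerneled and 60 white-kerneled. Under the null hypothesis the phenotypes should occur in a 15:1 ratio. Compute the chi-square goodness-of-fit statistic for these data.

The 15:1 ratio has 16 parts, so with N = 1004 the expected counts are:
  red-kerneled: 1004 × 15/16 = 941.25
  white-kerneled: 1004 × 1/16 = 62.75
χ² = Σ (O − E)² / E
  red-kerneled: (944 − 941.25)² / 941.25 = 0.0080
  white-kerneled: (60 − 62.75)² / 62.75 = 0.1205
χ² = 0.0080 + 0.1205 = 0.1285 ≈ 0.129

0.129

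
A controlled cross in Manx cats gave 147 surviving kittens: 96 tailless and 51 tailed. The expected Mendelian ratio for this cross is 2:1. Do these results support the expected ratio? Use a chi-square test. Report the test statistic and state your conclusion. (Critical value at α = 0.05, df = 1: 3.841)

Expected counts for N = 147 under a 2:1 ratio (total parts = 3):
  tailless: 147 × 2/3 = 98
  tailed: 147 × 1/3 = 49
χ² = Σ (O − E)² / E
  tailless: (96 − 98)² / 98 = 0.0408
  tailed: (51 − 49)² / 49 = 0.0816
χ² = 0.0408 + 0.0816 = 0.1224 ≈ 0.122
Degrees of freedom = 2 − 1 = 1; critical value at α = 0.05 is 3.841.
Since 0.122 < 3.841, we fail to reject the null hypothesis — the data are consistent with the 2:1 ratio.

0.122; consistent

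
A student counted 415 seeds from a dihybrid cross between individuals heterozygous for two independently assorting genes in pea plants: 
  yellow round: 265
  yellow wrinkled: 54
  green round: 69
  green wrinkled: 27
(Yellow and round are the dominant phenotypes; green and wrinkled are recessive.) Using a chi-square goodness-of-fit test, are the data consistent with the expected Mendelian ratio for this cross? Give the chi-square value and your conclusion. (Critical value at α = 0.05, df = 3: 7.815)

A dihybrid F₂ with independent assortment and complete dominance at both loci gives a 9:3:3:1 phenotypic ratio.
Total ratio parts = 16. Expected numbers out of 415:
  yellow round: 415 × 9/16 = 233.4375
  yellow wrinkled: 415 × 3/16 = 77.8125
  green round: 415 × 3/16 = 77.8125
  green wrinkled: 415 × 1/16 = 25.9375
χ² = Σ (O − E)² / E
  yellow round: (265 − 233.4375)² / 233.4375 = 4.2675
  yellow wrinkled: (54 − 77.8125)² / 77.8125 = 7.2872
  green round: (69 − 77.8125)² / 77.8125 = 0.9980
  green wrinkled: (27 − 25.9375)² / 25.9375 = 0.0435
χ² = 4.2675 + 7.2872 + 0.9980 + 0.0435 = 12.5962 ≈ 12.596
Degrees of freedom = 4 − 1 = 3; critical value at α = 0.05 is 7.815.
Since 12.596 > 7.815, we reject the null hypothesis — the data do not fit the 9:3:3:1 ratio.

12.596; not consistent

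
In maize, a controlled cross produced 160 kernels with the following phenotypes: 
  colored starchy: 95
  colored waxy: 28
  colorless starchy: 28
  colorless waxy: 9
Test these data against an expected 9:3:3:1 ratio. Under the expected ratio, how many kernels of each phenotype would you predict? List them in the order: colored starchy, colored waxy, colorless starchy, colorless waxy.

Expected counts for N = 160 under a 9:3:3:1 ratio (total parts = 16):
  colored starchy: 160 × 9/16 = 90
  colored waxy: 160 × 3/16 = 30
  colorless starchy: 160 × 3/16 = 30
  colorless waxy: 160 × 1/16 = 10

90, 30, 30, 10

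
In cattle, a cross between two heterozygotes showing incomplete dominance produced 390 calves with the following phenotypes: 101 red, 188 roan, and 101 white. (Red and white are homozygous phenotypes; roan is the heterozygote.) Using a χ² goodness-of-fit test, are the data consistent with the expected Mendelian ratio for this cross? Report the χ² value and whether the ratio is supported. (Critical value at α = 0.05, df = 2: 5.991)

With incomplete dominance, a heterozygote × heterozygote cross gives a 1:2:1 phenotypic ratio.
The 1:2:1 ratio has 4 parts, so with N = 390 the expected counts are:
  red: 390 × 1/4 = 97.5
  roan: 390 × 2/4 = 195
  white: 390 × 1/4 = 97.5
χ² = Σ (O − E)² / E
  red: (101 − 97.5)² / 97.5 = 0.1256
  roan: (188 − 195)² / 195 = 0.2513
  white: (101 − 97.5)² / 97.5 = 0.1256
χ² = 0.1256 + 0.2513 + 0.1256 = 0.5025 ≈ 0.503
Degrees of freedom = 3 − 1 = 2; critical value at α = 0.05 is 5.991.
Since 0.503 < 5.991, we fail to reject the null hypothesis — the data are consistent with the 1:2:1 ratio.

0.503; consistent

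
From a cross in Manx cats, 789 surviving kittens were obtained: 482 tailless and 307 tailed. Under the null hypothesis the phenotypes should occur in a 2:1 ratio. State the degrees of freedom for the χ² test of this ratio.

1

A goodness-of-fit test with 2 phenotype classes has df = 2 − 1 = 1.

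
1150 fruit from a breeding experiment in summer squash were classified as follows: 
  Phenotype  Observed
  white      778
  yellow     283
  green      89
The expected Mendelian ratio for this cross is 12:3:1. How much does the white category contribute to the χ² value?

Expected counts for N = 1150 under a 12:3:1 ratio (total parts = 16):
  white: 1150 × 12/16 = 862.5
  yellow: 1150 × 3/16 = 215.625
  green: 1150 × 1/16 = 71.875
Contribution of white: (778 − 862.5)² / 862.5 = 8.2786

8.279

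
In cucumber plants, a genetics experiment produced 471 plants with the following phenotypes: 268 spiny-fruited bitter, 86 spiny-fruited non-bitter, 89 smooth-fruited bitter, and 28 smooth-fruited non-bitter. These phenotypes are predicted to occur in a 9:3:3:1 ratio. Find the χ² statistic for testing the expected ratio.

0.172

The 9:3:3:1 ratio has 16 parts, so with N = 471 the expected counts are:
  spiny-fruited bitter: 471 × 9/16 = 264.9375
  spiny-fruited non-bitter: 471 × 3/16 = 88.3125
  smooth-fruited bitter: 471 × 3/16 = 88.3125
  smooth-fruited non-bitter: 471 × 1/16 = 29.4375
χ² = Σ (O − E)² / E
  spiny-fruited bitter: (268 − 264.9375)² / 264.9375 = 0.0354
  spiny-fruited non-bitter: (86 − 88.3125)² / 88.3125 = 0.0606
  smooth-fruited bitter: (89 − 88.3125)² / 88.3125 = 0.0054
  smooth-fruited non-bitter: (28 − 29.4375)² / 29.4375 = 0.0702
χ² = 0.0354 + 0.0606 + 0.0054 + 0.0702 = 0.1716 ≈ 0.172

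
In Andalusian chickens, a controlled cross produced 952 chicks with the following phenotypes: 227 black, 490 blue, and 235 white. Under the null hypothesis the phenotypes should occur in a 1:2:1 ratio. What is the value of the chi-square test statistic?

0.958

Expected counts for N = 952 under a 1:2:1 ratio (total parts = 4):
  black: 952 × 1/4 = 238
  blue: 952 × 2/4 = 476
  white: 952 × 1/4 = 238
χ² = Σ (O − E)² / E
  black: (227 − 238)² / 238 = 0.5084
  blue: (490 − 476)² / 476 = 0.4118
  white: (235 − 238)² / 238 = 0.0378
χ² = 0.5084 + 0.4118 + 0.0378 = 0.958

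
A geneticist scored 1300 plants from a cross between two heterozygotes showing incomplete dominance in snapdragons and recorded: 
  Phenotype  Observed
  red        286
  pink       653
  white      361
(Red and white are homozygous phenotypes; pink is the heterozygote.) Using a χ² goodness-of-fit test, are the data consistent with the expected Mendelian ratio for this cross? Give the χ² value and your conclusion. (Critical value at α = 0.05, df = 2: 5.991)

8.682; not consistent

With incomplete dominance, a heterozygote × heterozygote cross gives a 1:2:1 phenotypic ratio.
Expected counts for N = 1300 under a 1:2:1 ratio (total parts = 4):
  red: 1300 × 1/4 = 325
  pink: 1300 × 2/4 = 650
  white: 1300 × 1/4 = 325
χ² = Σ (O − E)² / E
  red: (286 − 325)² / 325 = 4.6800
  pink: (653 − 650)² / 650 = 0.0138
  white: (361 − 325)² / 325 = 3.9877
χ² = 4.6800 + 0.0138 + 3.9877 = 8.6815 ≈ 8.682
Degrees of freedom = 3 − 1 = 2; critical value at α = 0.05 is 5.991.
Since 8.682 > 5.991, we reject the null hypothesis — the data do not fit the 1:2:1 ratio.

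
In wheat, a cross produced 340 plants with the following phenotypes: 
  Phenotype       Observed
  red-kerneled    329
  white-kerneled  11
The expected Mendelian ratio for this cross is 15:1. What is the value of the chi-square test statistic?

5.274

Total ratio parts = 16. Expected numbers out of 340:
  red-kerneled: 340 × 15/16 = 318.75
  white-kerneled: 340 × 1/16 = 21.25
χ² = Σ (O − E)² / E
  red-kerneled: (329 − 318.75)² / 318.75 = 0.3296
  white-kerneled: (11 − 21.25)² / 21.25 = 4.9441
χ² = 0.3296 + 4.9441 = 5.2737 ≈ 5.274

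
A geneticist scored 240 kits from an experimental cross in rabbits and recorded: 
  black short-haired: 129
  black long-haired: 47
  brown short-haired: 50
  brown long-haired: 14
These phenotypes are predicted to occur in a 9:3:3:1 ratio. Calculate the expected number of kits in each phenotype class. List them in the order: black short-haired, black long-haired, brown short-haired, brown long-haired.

135, 45, 45, 15

Expected counts for N = 240 under a 9:3:3:1 ratio (total parts = 16):
  black short-haired: 240 × 9/16 = 135
  black long-haired: 240 × 3/16 = 45
  brown short-haired: 240 × 3/16 = 45
  brown long-haired: 240 × 1/16 = 15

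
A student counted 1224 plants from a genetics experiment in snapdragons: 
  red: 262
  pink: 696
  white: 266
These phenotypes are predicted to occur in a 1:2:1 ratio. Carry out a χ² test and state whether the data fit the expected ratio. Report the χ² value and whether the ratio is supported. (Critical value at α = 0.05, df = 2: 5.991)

23.085; not consistent

The 1:2:1 ratio has 4 parts, so with N = 1224 the expected counts are:
  red: 1224 × 1/4 = 306
  pink: 1224 × 2/4 = 612
  white: 1224 × 1/4 = 306
χ² = Σ (O − E)² / E
  red: (262 − 306)² / 306 = 6.3268
  pink: (696 − 612)² / 612 = 11.5294
  white: (266 − 306)² / 306 = 5.2288
χ² = 6.3268 + 11.5294 + 5.2288 = 23.085
Degrees of freedom = 3 − 1 = 2; critical value at α = 0.05 is 5.991.
Since 23.085 > 5.991, we reject the null hypothesis — the data do not fit the 1:2:1 ratio.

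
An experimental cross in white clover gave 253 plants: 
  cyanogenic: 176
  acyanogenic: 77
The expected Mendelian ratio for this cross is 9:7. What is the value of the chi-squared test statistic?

18.227

Expected counts for N = 253 under a 9:7 ratio (total parts = 16):
  cyanogenic: 253 × 9/16 = 142.3125
  acyanogenic: 253 × 7/16 = 110.6875
χ² = Σ (O − E)² / E
  cyanogenic: (176 − 142.3125)² / 142.3125 = 7.9743
  acyanogenic: (77 − 110.6875)² / 110.6875 = 10.2527
χ² = 7.9743 + 10.2527 = 18.227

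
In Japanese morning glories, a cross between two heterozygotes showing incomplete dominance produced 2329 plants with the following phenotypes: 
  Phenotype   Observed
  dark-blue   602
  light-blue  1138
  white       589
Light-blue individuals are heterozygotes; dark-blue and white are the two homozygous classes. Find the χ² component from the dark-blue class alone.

With incomplete dominance, a heterozygote × heterozygote cross gives a 1:2:1 phenotypic ratio.
Total ratio parts = 4. Expected numbers out of 2329:
  dark-blue: 2329 × 1/4 = 582.25
  light-blue: 2329 × 2/4 = 1164.5
  white: 2329 × 1/4 = 582.25
Contribution of dark-blue: (602 − 582.25)² / 582.25 = 0.6699

0.670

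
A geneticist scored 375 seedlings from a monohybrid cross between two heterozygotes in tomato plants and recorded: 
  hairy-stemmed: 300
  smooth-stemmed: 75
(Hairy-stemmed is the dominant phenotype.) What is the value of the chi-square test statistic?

5.000

For a monohybrid cross between heterozygotes with complete dominance, the expected phenotypic ratio is 3:1.
Under the 3:1 hypothesis (Σ ratio = 4, N = 375):
  hairy-stemmed: 375 × 3/4 = 281.25
  smooth-stemmed: 375 × 1/4 = 93.75
χ² = Σ (O − E)² / E
  hairy-stemmed: (300 − 281.25)² / 281.25 = 1.2500
  smooth-stemmed: (75 − 93.75)² / 93.75 = 3.7500
χ² = 1.2500 + 3.7500 = 5.000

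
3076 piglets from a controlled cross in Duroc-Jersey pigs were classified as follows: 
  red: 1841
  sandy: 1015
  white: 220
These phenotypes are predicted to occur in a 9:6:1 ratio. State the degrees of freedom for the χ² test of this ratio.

2

A goodness-of-fit test with 3 phenotype classes has df = 3 − 1 = 2.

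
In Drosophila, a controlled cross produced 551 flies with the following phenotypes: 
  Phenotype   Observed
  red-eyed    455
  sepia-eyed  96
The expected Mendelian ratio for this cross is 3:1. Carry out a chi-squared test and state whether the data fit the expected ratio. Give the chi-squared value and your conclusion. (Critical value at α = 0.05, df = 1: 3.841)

The 3:1 ratio has 4 parts, so with N = 551 the expected counts are:
  red-eyed: 551 × 3/4 = 413.25
  sepia-eyed: 551 × 1/4 = 137.75
χ² = Σ (O − E)² / E
  red-eyed: (455 − 413.25)² / 413.25 = 4.2179
  sepia-eyed: (96 − 137.75)² / 137.75 = 12.6538
χ² = 4.2179 + 12.6538 = 16.8717 ≈ 16.872
Degrees of freedom = 2 − 1 = 1; critical value at α = 0.05 is 3.841.
Since 16.872 > 3.841, we reject the null hypothesis — the data do not fit the 3:1 ratio.

16.872; not consistent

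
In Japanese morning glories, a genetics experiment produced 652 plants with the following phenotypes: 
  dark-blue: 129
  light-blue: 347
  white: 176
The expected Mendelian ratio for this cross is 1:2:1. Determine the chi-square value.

Under the 1:2:1 hypothesis (Σ ratio = 4, N = 652):
  dark-blue: 652 × 1/4 = 163
  light-blue: 652 × 2/4 = 326
  white: 652 × 1/4 = 163
χ² = Σ (O − E)² / E
  dark-blue: (129 − 163)² / 163 = 7.0920
  light-blue: (347 − 326)² / 326 = 1.3528
  white: (176 − 163)² / 163 = 1.0368
χ² = 7.0920 + 1.3528 + 1.0368 = 9.4816 ≈ 9.482

9.482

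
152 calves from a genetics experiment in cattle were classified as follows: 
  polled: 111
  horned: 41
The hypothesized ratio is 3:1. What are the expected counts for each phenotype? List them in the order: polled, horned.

114, 38

Expected counts for N = 152 under a 3:1 ratio (total parts = 4):
  polled: 152 × 3/4 = 114
  horned: 152 × 1/4 = 38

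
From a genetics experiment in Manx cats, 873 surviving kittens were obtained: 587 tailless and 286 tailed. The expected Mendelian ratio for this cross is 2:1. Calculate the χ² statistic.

0.129

Under the 2:1 hypothesis (Σ ratio = 3, N = 873):
  tailless: 873 × 2/3 = 582
  tailed: 873 × 1/3 = 291
χ² = Σ (O − E)² / E
  tailless: (587 − 582)² / 582 = 0.0430
  tailed: (286 − 291)² / 291 = 0.0859
χ² = 0.0430 + 0.0859 = 0.1289 ≈ 0.129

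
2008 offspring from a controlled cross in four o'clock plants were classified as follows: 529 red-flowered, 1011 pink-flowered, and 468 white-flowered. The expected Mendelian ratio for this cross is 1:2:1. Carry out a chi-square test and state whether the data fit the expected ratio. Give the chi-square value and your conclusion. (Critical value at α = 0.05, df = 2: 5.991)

3.804; consistent

Total ratio parts = 4. Expected numbers out of 2008:
  red-flowered: 2008 × 1/4 = 502
  pink-flowered: 2008 × 2/4 = 1004
  white-flowered: 2008 × 1/4 = 502
χ² = Σ (O − E)² / E
  red-flowered: (529 − 502)² / 502 = 1.4522
  pink-flowered: (1011 − 1004)² / 1004 = 0.0488
  white-flowered: (468 − 502)² / 502 = 2.3028
χ² = 1.4522 + 0.0488 + 2.3028 = 3.8038 ≈ 3.804
Degrees of freedom = 3 − 1 = 2; critical value at α = 0.05 is 5.991.
Since 3.804 < 5.991, we fail to reject the null hypothesis — the data are consistent with the 1:2:1 ratio.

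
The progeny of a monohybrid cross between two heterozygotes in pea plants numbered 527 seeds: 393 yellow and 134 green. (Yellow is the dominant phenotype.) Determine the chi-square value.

0.051

For a monohybrid cross between heterozygotes with complete dominance, the expected phenotypic ratio is 3:1.
Under the 3:1 hypothesis (Σ ratio = 4, N = 527):
  yellow: 527 × 3/4 = 395.25
  green: 527 × 1/4 = 131.75
χ² = Σ (O − E)² / E
  yellow: (393 − 395.25)² / 395.25 = 0.0128
  green: (134 − 131.75)² / 131.75 = 0.0384
χ² = 0.0128 + 0.0384 = 0.0512 ≈ 0.051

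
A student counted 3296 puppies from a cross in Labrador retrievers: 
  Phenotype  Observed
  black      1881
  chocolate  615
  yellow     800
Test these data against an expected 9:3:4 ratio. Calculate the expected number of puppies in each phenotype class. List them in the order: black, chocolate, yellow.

Total ratio parts = 16. Expected numbers out of 3296:
  black: 3296 × 9/16 = 1854
  chocolate: 3296 × 3/16 = 618
  yellow: 3296 × 4/16 = 824

1854, 618, 824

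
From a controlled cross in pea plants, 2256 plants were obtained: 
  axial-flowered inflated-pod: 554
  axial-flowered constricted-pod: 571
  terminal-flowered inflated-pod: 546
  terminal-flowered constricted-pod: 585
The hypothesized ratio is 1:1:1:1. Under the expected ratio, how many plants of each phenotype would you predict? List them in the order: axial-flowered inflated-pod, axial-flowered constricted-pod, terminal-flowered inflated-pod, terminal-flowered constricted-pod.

Total ratio parts = 4. Expected numbers out of 2256:
  axial-flowered inflated-pod: 2256 × 1/4 = 564
  axial-flowered constricted-pod: 2256 × 1/4 = 564
  terminal-flowered inflated-pod: 2256 × 1/4 = 564
  terminal-flowered constricted-pod: 2256 × 1/4 = 564

564, 564, 564, 564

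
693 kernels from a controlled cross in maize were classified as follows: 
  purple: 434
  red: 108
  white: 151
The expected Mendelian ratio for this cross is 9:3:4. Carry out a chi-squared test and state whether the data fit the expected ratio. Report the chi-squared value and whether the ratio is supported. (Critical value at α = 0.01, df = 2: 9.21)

11.570; not consistent

Expected counts for N = 693 under a 9:3:4 ratio (total parts = 16):
  purple: 693 × 9/16 = 389.8125
  red: 693 × 3/16 = 129.9375
  white: 693 × 4/16 = 173.25
χ² = Σ (O − E)² / E
  purple: (434 − 389.8125)² / 389.8125 = 5.0089
  red: (108 − 129.9375)² / 129.9375 = 3.7037
  white: (151 − 173.25)² / 173.25 = 2.8575
χ² = 5.0089 + 3.7037 + 2.8575 = 11.5701 ≈ 11.570
Degrees of freedom = 3 − 1 = 2; critical value at α = 0.01 is 9.21.
Since 11.570 > 9.21, we reject the null hypothesis — the data do not fit the 9:3:4 ratio.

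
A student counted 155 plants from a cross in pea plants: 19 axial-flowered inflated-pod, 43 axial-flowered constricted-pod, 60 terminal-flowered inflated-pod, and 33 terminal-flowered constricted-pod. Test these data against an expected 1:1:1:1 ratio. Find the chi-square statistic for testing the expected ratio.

23.039

The 1:1:1:1 ratio has 4 parts, so with N = 155 the expected counts are:
  axial-flowered inflated-pod: 155 × 1/4 = 38.75
  axial-flowered constricted-pod: 155 × 1/4 = 38.75
  terminal-flowered inflated-pod: 155 × 1/4 = 38.75
  terminal-flowered constricted-pod: 155 × 1/4 = 38.75
χ² = Σ (O − E)² / E
  axial-flowered inflated-pod: (19 − 38.75)² / 38.75 = 10.0661
  axial-flowered constricted-pod: (43 − 38.75)² / 38.75 = 0.4661
  terminal-flowered inflated-pod: (60 − 38.75)² / 38.75 = 11.6532
  terminal-flowered constricted-pod: (33 − 38.75)² / 38.75 = 0.8532
χ² = 10.0661 + 0.4661 + 11.6532 + 0.8532 = 23.0386 ≈ 23.039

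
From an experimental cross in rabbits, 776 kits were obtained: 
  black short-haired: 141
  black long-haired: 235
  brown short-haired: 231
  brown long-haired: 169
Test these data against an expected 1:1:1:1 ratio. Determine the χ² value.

Total ratio parts = 4. Expected numbers out of 776:
  black short-haired: 776 × 1/4 = 194
  black long-haired: 776 × 1/4 = 194
  brown short-haired: 776 × 1/4 = 194
  brown long-haired: 776 × 1/4 = 194
χ² = Σ (O − E)² / E
  black short-haired: (141 − 194)² / 194 = 14.4794
  black long-haired: (235 − 194)² / 194 = 8.6649
  brown short-haired: (231 − 194)² / 194 = 7.0567
  brown long-haired: (169 − 194)² / 194 = 3.2216
χ² = 14.4794 + 8.6649 + 7.0567 + 3.2216 = 33.4226 ≈ 33.423

33.423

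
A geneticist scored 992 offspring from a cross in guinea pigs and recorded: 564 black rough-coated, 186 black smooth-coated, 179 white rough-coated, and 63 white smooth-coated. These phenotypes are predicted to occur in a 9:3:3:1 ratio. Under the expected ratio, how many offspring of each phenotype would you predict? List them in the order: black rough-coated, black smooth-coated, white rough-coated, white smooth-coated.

558, 186, 186, 62

The 9:3:3:1 ratio has 16 parts, so with N = 992 the expected counts are:
  black rough-coated: 992 × 9/16 = 558
  black smooth-coated: 992 × 3/16 = 186
  white rough-coated: 992 × 3/16 = 186
  white smooth-coated: 992 × 1/16 = 62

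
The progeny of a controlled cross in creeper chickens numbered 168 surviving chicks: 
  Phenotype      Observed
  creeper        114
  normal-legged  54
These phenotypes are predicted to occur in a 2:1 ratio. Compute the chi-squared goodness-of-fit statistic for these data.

0.107

Under the 2:1 hypothesis (Σ ratio = 3, N = 168):
  creeper: 168 × 2/3 = 112
  normal-legged: 168 × 1/3 = 56
χ² = Σ (O − E)² / E
  creeper: (114 − 112)² / 112 = 0.0357
  normal-legged: (54 − 56)² / 56 = 0.0714
χ² = 0.0357 + 0.0714 = 0.1071 ≈ 0.107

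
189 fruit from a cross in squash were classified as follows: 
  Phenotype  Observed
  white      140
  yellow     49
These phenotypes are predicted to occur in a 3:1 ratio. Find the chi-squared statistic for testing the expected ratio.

0.086

Under the 3:1 hypothesis (Σ ratio = 4, N = 189):
  white: 189 × 3/4 = 141.75
  yellow: 189 × 1/4 = 47.25
χ² = Σ (O − E)² / E
  white: (140 − 141.75)² / 141.75 = 0.0216
  yellow: (49 − 47.25)² / 47.25 = 0.0648
χ² = 0.0216 + 0.0648 = 0.0864 ≈ 0.086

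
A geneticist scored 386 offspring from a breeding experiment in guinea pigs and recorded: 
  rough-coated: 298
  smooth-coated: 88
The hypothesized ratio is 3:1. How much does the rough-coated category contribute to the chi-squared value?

0.250

Under the 3:1 hypothesis (Σ ratio = 4, N = 386):
  rough-coated: 386 × 3/4 = 289.5
  smooth-coated: 386 × 1/4 = 96.5
Contribution of rough-coated: (298 − 289.5)² / 289.5 = 0.2496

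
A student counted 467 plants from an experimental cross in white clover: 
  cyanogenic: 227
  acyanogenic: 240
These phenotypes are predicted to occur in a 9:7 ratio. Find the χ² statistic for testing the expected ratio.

11.082

Under the 9:7 hypothesis (Σ ratio = 16, N = 467):
  cyanogenic: 467 × 9/16 = 262.6875
  acyanogenic: 467 × 7/16 = 204.3125
χ² = Σ (O − E)² / E
  cyanogenic: (227 − 262.6875)² / 262.6875 = 4.8483
  acyanogenic: (240 − 204.3125)² / 204.3125 = 6.2336
χ² = 4.8483 + 6.2336 = 11.0819 ≈ 11.082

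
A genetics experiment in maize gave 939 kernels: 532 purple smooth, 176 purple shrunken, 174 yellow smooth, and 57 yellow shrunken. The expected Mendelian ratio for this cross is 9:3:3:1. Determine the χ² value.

0.100

Under the 9:3:3:1 hypothesis (Σ ratio = 16, N = 939):
  purple smooth: 939 × 9/16 = 528.1875
  purple shrunken: 939 × 3/16 = 176.0625
  yellow smooth: 939 × 3/16 = 176.0625
  yellow shrunken: 939 × 1/16 = 58.6875
χ² = Σ (O − E)² / E
  purple smooth: (532 − 528.1875)² / 528.1875 = 0.0275
  purple shrunken: (176 − 176.0625)² / 176.0625 = 0.0000
  yellow smooth: (174 − 176.0625)² / 176.0625 = 0.0242
  yellow shrunken: (57 − 58.6875)² / 58.6875 = 0.0485
χ² = 0.0275 + 0.0000 + 0.0242 + 0.0485 = 0.1002 ≈ 0.100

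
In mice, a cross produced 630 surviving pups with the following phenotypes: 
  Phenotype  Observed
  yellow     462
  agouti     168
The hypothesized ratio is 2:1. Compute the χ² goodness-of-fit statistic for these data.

Total ratio parts = 3. Expected numbers out of 630:
  yellow: 630 × 2/3 = 420
  agouti: 630 × 1/3 = 210
χ² = Σ (O − E)² / E
  yellow: (462 − 420)² / 420 = 4.2000
  agouti: (168 − 210)² / 210 = 8.4000
χ² = 4.2000 + 8.4000 = 12.600

12.600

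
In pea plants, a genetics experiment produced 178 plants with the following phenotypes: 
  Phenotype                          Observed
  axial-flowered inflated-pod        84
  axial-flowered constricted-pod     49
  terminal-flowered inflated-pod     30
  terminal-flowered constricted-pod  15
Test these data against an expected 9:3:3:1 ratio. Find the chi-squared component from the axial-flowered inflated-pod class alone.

Under the 9:3:3:1 hypothesis (Σ ratio = 16, N = 178):
  axial-flowered inflated-pod: 178 × 9/16 = 100.125
  axial-flowered constricted-pod: 178 × 3/16 = 33.375
  terminal-flowered inflated-pod: 178 × 3/16 = 33.375
  terminal-flowered constricted-pod: 178 × 1/16 = 11.125
Contribution of axial-flowered inflated-pod: (84 − 100.125)² / 100.125 = 2.5969

2.597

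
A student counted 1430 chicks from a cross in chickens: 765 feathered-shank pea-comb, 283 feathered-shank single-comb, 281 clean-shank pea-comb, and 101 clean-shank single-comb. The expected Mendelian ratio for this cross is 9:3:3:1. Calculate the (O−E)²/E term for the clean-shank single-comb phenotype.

1.512

Under the 9:3:3:1 hypothesis (Σ ratio = 16, N = 1430):
  feathered-shank pea-comb: 1430 × 9/16 = 804.375
  feathered-shank single-comb: 1430 × 3/16 = 268.125
  clean-shank pea-comb: 1430 × 3/16 = 268.125
  clean-shank single-comb: 1430 × 1/16 = 89.375
Contribution of clean-shank single-comb: (101 − 89.375)² / 89.375 = 1.5121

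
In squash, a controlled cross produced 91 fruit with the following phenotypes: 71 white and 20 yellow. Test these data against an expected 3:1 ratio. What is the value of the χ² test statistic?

0.443

Expected counts for N = 91 under a 3:1 ratio (total parts = 4):
  white: 91 × 3/4 = 68.25
  yellow: 91 × 1/4 = 22.75
χ² = Σ (O − E)² / E
  white: (71 − 68.25)² / 68.25 = 0.1108
  yellow: (20 − 22.75)² / 22.75 = 0.3324
χ² = 0.1108 + 0.3324 = 0.4432 ≈ 0.443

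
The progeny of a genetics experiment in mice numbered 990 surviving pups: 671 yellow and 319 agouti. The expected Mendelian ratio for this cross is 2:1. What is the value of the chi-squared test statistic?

Total ratio parts = 3. Expected numbers out of 990:
  yellow: 990 × 2/3 = 660
  agouti: 990 × 1/3 = 330
χ² = Σ (O − E)² / E
  yellow: (671 − 660)² / 660 = 0.1833
  agouti: (319 − 330)² / 330 = 0.3667
χ² = 0.1833 + 0.3667 = 0.550

0.550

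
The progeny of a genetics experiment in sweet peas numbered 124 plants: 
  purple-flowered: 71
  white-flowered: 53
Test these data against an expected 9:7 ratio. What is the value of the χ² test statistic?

0.051

The 9:7 ratio has 16 parts, so with N = 124 the expected counts are:
  purple-flowered: 124 × 9/16 = 69.75
  white-flowered: 124 × 7/16 = 54.25
χ² = Σ (O − E)² / E
  purple-flowered: (71 − 69.75)² / 69.75 = 0.0224
  white-flowered: (53 − 54.25)² / 54.25 = 0.0288
χ² = 0.0224 + 0.0288 = 0.0512 ≈ 0.051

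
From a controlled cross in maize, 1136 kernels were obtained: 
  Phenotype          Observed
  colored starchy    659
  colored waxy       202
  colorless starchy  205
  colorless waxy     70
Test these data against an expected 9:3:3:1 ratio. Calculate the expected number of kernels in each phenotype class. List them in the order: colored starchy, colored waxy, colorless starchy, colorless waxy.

639, 213, 213, 71

Total ratio parts = 16. Expected numbers out of 1136:
  colored starchy: 1136 × 9/16 = 639
  colored waxy: 1136 × 3/16 = 213
  colorless starchy: 1136 × 3/16 = 213
  colorless waxy: 1136 × 1/16 = 71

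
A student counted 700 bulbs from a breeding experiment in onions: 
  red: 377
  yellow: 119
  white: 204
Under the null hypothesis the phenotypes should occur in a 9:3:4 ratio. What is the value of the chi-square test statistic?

6.662

Total ratio parts = 16. Expected numbers out of 700:
  red: 700 × 9/16 = 393.75
  yellow: 700 × 3/16 = 131.25
  white: 700 × 4/16 = 175
χ² = Σ (O − E)² / E
  red: (377 − 393.75)² / 393.75 = 0.7125
  yellow: (119 − 131.25)² / 131.25 = 1.1433
  white: (204 − 175)² / 175 = 4.8057
χ² = 0.7125 + 1.1433 + 4.8057 = 6.6615 ≈ 6.662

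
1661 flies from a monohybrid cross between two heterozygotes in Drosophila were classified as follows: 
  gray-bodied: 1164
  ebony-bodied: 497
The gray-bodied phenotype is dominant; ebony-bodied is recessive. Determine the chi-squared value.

For a monohybrid cross between heterozygotes with complete dominance, the expected phenotypic ratio is 3:1.
Under the 3:1 hypothesis (Σ ratio = 4, N = 1661):
  gray-bodied: 1661 × 3/4 = 1245.75
  ebony-bodied: 1661 × 1/4 = 415.25
χ² = Σ (O − E)² / E
  gray-bodied: (1164 − 1245.75)² / 1245.75 = 5.3647
  ebony-bodied: (497 − 415.25)² / 415.25 = 16.0941
χ² = 5.3647 + 16.0941 = 21.4588 ≈ 21.459

21.459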